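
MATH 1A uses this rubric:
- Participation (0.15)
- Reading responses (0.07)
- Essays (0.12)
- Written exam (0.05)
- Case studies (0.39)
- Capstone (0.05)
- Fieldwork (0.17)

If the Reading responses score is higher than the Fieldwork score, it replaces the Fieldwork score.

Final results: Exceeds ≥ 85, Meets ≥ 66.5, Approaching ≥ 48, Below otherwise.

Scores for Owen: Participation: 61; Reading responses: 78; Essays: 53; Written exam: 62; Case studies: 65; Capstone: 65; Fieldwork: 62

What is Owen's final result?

Approaching

Reading responses (78) > Fieldwork (62), so Fieldwork counts as 78.
Weighted total:
  Participation 61 × 0.15 = 9.15
  Reading responses 78 × 0.07 = 5.46
  Essays 53 × 0.12 = 6.36
  Written exam 62 × 0.05 = 3.1
  Case studies 65 × 0.39 = 25.35
  Capstone 65 × 0.05 = 3.25
  Fieldwork 78 × 0.17 = 13.26
Sum = 65.93
65.93 is ≥ 48 and < 66.5 → Approaching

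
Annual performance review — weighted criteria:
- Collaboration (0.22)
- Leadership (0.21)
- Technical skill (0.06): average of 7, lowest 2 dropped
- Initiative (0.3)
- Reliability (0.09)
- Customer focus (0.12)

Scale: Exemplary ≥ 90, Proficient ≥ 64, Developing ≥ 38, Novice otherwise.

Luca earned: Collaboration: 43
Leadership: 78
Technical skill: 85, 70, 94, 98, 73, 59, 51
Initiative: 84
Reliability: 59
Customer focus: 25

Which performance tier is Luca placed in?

Technical skill: drop 51, 59 → average of remaining 5 = 420/5 = 84
Weighted total:
  Collaboration 43 × 0.22 = 9.46
  Leadership 78 × 0.21 = 16.38
  Technical skill 84 × 0.06 = 5.04
  Initiative 84 × 0.3 = 25.2
  Reliability 59 × 0.09 = 5.31
  Customer focus 25 × 0.12 = 3
Sum = 64.39
64.39 is ≥ 64 and < 90 → Proficient

Proficient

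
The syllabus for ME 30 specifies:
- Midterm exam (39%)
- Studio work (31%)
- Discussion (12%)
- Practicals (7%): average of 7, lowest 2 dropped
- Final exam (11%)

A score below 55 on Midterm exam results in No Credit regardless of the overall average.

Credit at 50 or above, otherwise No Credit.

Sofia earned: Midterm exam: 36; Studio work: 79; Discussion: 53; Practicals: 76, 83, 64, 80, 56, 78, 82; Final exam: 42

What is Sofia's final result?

No Credit

Practicals: drop 56, 64 → average of remaining 5 = 399/5 = 79.8
Midterm exam score 36 < 55: minimum not met.
Weighted total:
  Midterm exam 36 × 0.39 = 14.04
  Studio work 79 × 0.31 = 24.49
  Discussion 53 × 0.12 = 6.36
  Practicals 79.8 × 0.07 = 5.586
  Final exam 42 × 0.11 = 4.62
Sum = 55.096
Because the Midterm exam minimum was not met, the result is No Credit.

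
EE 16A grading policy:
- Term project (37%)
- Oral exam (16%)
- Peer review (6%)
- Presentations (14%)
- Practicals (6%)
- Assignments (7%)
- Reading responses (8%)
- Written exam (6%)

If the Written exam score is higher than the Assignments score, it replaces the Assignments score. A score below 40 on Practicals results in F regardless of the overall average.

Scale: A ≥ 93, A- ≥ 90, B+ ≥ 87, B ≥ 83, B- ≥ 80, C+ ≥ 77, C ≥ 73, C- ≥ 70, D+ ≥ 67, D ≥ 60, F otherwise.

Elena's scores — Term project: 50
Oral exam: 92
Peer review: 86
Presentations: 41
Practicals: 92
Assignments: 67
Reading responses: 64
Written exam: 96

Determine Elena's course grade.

Written exam (96) > Assignments (67), so Assignments counts as 96.
Practicals score 92 ≥ 40: minimum met.
Weighted total:
  Term project 50 × 0.37 = 18.5
  Oral exam 92 × 0.16 = 14.72
  Peer review 86 × 0.06 = 5.16
  Presentations 41 × 0.14 = 5.74
  Practicals 92 × 0.06 = 5.52
  Assignments 96 × 0.07 = 6.72
  Reading responses 64 × 0.08 = 5.12
  Written exam 96 × 0.06 = 5.76
Sum = 67.24
67.24 is ≥ 67 and < 70 → D+

D+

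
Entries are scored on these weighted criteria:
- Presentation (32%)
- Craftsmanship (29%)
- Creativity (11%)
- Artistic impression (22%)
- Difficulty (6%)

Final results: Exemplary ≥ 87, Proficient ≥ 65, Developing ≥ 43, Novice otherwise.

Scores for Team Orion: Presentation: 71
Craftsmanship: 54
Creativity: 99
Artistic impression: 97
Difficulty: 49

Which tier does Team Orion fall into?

Proficient

Weighted total:
  Presentation 71 × 0.32 = 22.72
  Craftsmanship 54 × 0.29 = 15.66
  Creativity 99 × 0.11 = 10.89
  Artistic impression 97 × 0.22 = 21.34
  Difficulty 49 × 0.06 = 2.94
Sum = 73.55
73.55 is ≥ 65 and < 87 → Proficient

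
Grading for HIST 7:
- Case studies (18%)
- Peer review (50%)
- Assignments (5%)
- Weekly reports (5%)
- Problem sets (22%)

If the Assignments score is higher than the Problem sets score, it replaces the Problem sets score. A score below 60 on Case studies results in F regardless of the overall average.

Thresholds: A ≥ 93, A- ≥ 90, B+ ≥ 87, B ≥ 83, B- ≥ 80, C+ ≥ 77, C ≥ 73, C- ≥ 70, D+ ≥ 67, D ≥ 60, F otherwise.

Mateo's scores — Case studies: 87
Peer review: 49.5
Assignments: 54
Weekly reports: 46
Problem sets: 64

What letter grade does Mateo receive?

Assignments (54) ≤ Problem sets (64), so Problem sets stays at 64.
Case studies score 87 ≥ 60: minimum met.
Weighted total:
  Case studies 87 × 0.18 = 15.66
  Peer review 49.5 × 0.5 = 24.75
  Assignments 54 × 0.05 = 2.7
  Weekly reports 46 × 0.05 = 2.3
  Problem sets 64 × 0.22 = 14.08
Sum = 59.49
59.49 < 60 → F

F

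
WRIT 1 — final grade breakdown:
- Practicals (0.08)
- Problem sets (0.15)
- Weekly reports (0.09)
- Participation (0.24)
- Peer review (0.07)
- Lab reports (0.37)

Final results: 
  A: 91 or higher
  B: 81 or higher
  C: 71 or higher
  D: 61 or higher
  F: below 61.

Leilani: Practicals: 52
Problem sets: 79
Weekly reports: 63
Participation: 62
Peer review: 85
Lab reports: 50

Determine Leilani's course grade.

D

Weighted total:
  Practicals 52 × 0.08 = 4.16
  Problem sets 79 × 0.15 = 11.85
  Weekly reports 63 × 0.09 = 5.67
  Participation 62 × 0.24 = 14.88
  Peer review 85 × 0.07 = 5.95
  Lab reports 50 × 0.37 = 18.5
Sum = 61.01
61.01 is ≥ 61 and < 71 → D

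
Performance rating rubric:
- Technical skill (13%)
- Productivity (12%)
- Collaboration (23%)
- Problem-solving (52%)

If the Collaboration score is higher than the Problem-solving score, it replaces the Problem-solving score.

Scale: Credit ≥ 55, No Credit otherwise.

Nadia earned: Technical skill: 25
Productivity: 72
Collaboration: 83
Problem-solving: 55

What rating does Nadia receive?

Collaboration (83) > Problem-solving (55), so Problem-solving counts as 83.
Weighted total:
  Technical skill 25 × 0.13 = 3.25
  Productivity 72 × 0.12 = 8.64
  Collaboration 83 × 0.23 = 19.09
  Problem-solving 83 × 0.52 = 43.16
Sum = 74.14
74.14 ≥ 55 → Credit

Credit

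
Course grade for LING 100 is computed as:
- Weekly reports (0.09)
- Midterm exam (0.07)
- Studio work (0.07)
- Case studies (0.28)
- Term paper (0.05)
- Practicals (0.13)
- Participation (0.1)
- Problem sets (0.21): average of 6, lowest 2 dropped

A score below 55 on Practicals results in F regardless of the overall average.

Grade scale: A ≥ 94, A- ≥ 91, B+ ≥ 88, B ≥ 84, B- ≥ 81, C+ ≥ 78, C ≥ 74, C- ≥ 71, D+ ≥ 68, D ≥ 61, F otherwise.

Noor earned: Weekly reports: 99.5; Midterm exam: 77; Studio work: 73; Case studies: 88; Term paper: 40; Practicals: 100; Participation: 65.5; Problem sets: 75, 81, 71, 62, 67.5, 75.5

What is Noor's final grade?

B-

Problem sets: drop 62, 67.5 → average of remaining 4 = 302.5/4 = 75.625
Practicals score 100 ≥ 55: minimum met.
Weighted total:
  Weekly reports 99.5 × 0.09 = 8.955
  Midterm exam 77 × 0.07 = 5.39
  Studio work 73 × 0.07 = 5.11
  Case studies 88 × 0.28 = 24.64
  Term paper 40 × 0.05 = 2
  Practicals 100 × 0.13 = 13
  Participation 65.5 × 0.1 = 6.55
  Problem sets 75.625 × 0.21 = 15.88125
Sum = 81.52625
81.52625 is ≥ 81 and < 84 → B-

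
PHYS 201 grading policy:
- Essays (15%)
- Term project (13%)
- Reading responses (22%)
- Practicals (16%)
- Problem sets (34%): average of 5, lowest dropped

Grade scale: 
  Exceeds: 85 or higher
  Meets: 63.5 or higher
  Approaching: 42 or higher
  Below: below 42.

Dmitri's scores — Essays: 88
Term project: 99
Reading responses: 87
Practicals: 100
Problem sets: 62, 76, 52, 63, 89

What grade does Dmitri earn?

Problem sets: drop 52 → average of remaining 4 = 290/4 = 72.5
Weighted total:
  Essays 88 × 0.15 = 13.2
  Term project 99 × 0.13 = 12.87
  Reading responses 87 × 0.22 = 19.14
  Practicals 100 × 0.16 = 16
  Problem sets 72.5 × 0.34 = 24.65
Sum = 85.86
85.86 ≥ 85 → Exceeds

Exceeds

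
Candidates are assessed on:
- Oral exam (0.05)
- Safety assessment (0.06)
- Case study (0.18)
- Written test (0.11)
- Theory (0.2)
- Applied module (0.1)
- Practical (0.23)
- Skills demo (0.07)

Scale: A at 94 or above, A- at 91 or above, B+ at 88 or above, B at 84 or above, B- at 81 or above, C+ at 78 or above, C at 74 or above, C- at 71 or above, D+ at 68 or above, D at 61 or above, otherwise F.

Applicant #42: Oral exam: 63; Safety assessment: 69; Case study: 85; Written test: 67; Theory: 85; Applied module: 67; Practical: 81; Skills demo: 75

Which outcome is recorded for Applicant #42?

C

Weighted total:
  Oral exam 63 × 0.05 = 3.15
  Safety assessment 69 × 0.06 = 4.14
  Case study 85 × 0.18 = 15.3
  Written test 67 × 0.11 = 7.37
  Theory 85 × 0.2 = 17
  Applied module 67 × 0.1 = 6.7
  Practical 81 × 0.23 = 18.63
  Skills demo 75 × 0.07 = 5.25
Sum = 77.54
77.54 is ≥ 74 and < 78 → C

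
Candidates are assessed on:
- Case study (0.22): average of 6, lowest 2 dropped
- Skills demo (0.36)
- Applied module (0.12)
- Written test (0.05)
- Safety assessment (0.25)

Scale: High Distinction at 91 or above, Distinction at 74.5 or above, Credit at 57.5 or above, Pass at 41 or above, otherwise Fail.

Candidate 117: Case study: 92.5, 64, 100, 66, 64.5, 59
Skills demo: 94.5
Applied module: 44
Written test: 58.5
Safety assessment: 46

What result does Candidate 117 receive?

Credit

Case study: drop 59, 64 → average of remaining 4 = 323/4 = 80.75
Weighted total:
  Case study 80.75 × 0.22 = 17.765
  Skills demo 94.5 × 0.36 = 34.02
  Applied module 44 × 0.12 = 5.28
  Written test 58.5 × 0.05 = 2.925
  Safety assessment 46 × 0.25 = 11.5
Sum = 71.49
71.49 is ≥ 57.5 and < 74.5 → Credit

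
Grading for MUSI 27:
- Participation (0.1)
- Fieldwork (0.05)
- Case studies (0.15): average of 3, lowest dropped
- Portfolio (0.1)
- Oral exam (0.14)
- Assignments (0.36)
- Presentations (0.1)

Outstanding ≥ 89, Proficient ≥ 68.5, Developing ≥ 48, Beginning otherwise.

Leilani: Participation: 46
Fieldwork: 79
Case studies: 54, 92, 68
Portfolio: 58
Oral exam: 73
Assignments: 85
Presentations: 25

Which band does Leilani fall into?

Proficient

Case studies: drop 54 → average of remaining 2 = 160/2 = 80
Weighted total:
  Participation 46 × 0.1 = 4.6
  Fieldwork 79 × 0.05 = 3.95
  Case studies 80 × 0.15 = 12
  Portfolio 58 × 0.1 = 5.8
  Oral exam 73 × 0.14 = 10.22
  Assignments 85 × 0.36 = 30.6
  Presentations 25 × 0.1 = 2.5
Sum = 69.67
69.67 is ≥ 68.5 and < 89 → Proficient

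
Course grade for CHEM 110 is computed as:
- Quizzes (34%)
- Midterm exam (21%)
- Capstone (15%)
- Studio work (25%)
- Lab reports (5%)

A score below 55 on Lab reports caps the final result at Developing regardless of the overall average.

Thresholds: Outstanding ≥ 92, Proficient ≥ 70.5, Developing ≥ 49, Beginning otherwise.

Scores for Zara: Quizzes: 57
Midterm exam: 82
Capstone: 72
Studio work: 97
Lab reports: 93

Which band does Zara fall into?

Proficient

Lab reports score 93 ≥ 55: minimum met.
Weighted total:
  Quizzes 57 × 0.34 = 19.38
  Midterm exam 82 × 0.21 = 17.22
  Capstone 72 × 0.15 = 10.8
  Studio work 97 × 0.25 = 24.25
  Lab reports 93 × 0.05 = 4.65
Sum = 76.3
76.3 is ≥ 70.5 and < 92 → Proficient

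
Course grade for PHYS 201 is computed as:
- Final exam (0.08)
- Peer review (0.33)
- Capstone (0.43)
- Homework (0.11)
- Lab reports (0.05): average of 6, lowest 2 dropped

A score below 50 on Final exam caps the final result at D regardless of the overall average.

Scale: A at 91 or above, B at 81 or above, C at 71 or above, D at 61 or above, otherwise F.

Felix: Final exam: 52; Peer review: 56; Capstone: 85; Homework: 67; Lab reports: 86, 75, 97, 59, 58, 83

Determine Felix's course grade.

Lab reports: drop 58, 59 → average of remaining 4 = 341/4 = 85.25
Final exam score 52 ≥ 50: minimum met.
Weighted total:
  Final exam 52 × 0.08 = 4.16
  Peer review 56 × 0.33 = 18.48
  Capstone 85 × 0.43 = 36.55
  Homework 67 × 0.11 = 7.37
  Lab reports 85.25 × 0.05 = 4.2625
Sum = 70.8225
70.8225 is ≥ 61 and < 71 → D

D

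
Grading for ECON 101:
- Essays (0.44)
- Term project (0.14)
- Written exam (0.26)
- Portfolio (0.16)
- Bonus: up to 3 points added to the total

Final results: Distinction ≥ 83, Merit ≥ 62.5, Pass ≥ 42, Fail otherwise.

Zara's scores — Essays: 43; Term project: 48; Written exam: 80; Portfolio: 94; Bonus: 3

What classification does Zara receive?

Weighted total:
  Essays 43 × 0.44 = 18.92
  Term project 48 × 0.14 = 6.72
  Written exam 80 × 0.26 = 20.8
  Portfolio 94 × 0.16 = 15.04
Sum = 61.48
Bonus: 61.48 + 3 = 64.48
64.48 is ≥ 62.5 and < 83 → Merit

Merit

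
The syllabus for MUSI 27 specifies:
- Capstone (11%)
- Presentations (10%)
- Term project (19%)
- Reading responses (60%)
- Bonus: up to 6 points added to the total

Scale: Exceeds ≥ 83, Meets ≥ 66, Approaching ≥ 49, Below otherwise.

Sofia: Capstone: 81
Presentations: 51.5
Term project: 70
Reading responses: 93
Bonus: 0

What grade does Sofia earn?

Exceeds

Weighted total:
  Capstone 81 × 0.11 = 8.91
  Presentations 51.5 × 0.1 = 5.15
  Term project 70 × 0.19 = 13.3
  Reading responses 93 × 0.6 = 55.8
Sum = 83.16
Bonus: 83.16 + 0 = 83.16
83.16 ≥ 83 → Exceeds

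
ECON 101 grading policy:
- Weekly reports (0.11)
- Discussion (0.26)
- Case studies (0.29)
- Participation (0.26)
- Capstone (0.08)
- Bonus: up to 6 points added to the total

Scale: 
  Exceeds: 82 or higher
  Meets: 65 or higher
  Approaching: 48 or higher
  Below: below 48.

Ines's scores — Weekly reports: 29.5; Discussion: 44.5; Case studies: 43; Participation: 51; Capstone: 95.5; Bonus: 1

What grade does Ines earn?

Weighted total:
  Weekly reports 29.5 × 0.11 = 3.245
  Discussion 44.5 × 0.26 = 11.57
  Case studies 43 × 0.29 = 12.47
  Participation 51 × 0.26 = 13.26
  Capstone 95.5 × 0.08 = 7.64
Sum = 48.185
Bonus: 48.185 + 1 = 49.185
49.185 is ≥ 48 and < 65 → Approaching

Approaching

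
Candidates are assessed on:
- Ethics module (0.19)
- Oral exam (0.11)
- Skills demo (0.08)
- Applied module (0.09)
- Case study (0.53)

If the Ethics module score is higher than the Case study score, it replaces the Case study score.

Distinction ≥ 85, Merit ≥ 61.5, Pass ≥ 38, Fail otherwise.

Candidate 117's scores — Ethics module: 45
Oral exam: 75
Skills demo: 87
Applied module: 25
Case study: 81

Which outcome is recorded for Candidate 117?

Merit

Ethics module (45) ≤ Case study (81), so Case study stays at 81.
Weighted total:
  Ethics module 45 × 0.19 = 8.55
  Oral exam 75 × 0.11 = 8.25
  Skills demo 87 × 0.08 = 6.96
  Applied module 25 × 0.09 = 2.25
  Case study 81 × 0.53 = 42.93
Sum = 68.94
68.94 is ≥ 61.5 and < 85 → Merit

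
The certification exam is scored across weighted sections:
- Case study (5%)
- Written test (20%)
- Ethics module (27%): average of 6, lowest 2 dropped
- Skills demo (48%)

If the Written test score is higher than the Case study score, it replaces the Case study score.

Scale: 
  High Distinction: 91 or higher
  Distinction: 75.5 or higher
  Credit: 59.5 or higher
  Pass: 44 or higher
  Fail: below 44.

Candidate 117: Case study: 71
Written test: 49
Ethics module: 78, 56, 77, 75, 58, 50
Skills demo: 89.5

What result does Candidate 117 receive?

Distinction

Ethics module: drop 50, 56 → average of remaining 4 = 288/4 = 72
Written test (49) ≤ Case study (71), so Case study stays at 71.
Weighted total:
  Case study 71 × 0.05 = 3.55
  Written test 49 × 0.2 = 9.8
  Ethics module 72 × 0.27 = 19.44
  Skills demo 89.5 × 0.48 = 42.96
Sum = 75.75
75.75 is ≥ 75.5 and < 91 → Distinction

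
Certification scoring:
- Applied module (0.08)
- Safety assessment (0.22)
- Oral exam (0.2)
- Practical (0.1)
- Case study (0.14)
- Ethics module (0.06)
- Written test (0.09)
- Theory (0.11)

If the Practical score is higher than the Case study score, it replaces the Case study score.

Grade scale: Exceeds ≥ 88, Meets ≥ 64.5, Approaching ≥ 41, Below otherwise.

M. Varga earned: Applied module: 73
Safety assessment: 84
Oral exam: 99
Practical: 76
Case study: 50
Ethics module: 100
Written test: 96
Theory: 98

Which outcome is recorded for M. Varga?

Practical (76) > Case study (50), so Case study counts as 76.
Weighted total:
  Applied module 73 × 0.08 = 5.84
  Safety assessment 84 × 0.22 = 18.48
  Oral exam 99 × 0.2 = 19.8
  Practical 76 × 0.1 = 7.6
  Case study 76 × 0.14 = 10.64
  Ethics module 100 × 0.06 = 6
  Written test 96 × 0.09 = 8.64
  Theory 98 × 0.11 = 10.78
Sum = 87.78
87.78 is ≥ 64.5 and < 88 → Meets

Meets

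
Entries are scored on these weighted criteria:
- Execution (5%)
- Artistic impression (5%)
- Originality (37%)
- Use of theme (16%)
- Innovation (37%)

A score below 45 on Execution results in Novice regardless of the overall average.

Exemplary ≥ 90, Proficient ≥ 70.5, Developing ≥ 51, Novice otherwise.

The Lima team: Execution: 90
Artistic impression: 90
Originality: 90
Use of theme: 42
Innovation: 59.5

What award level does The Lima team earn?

Execution score 90 ≥ 45: minimum met.
Weighted total:
  Execution 90 × 0.05 = 4.5
  Artistic impression 90 × 0.05 = 4.5
  Originality 90 × 0.37 = 33.3
  Use of theme 42 × 0.16 = 6.72
  Innovation 59.5 × 0.37 = 22.015
Sum = 71.035
71.035 is ≥ 70.5 and < 90 → Proficient

Proficient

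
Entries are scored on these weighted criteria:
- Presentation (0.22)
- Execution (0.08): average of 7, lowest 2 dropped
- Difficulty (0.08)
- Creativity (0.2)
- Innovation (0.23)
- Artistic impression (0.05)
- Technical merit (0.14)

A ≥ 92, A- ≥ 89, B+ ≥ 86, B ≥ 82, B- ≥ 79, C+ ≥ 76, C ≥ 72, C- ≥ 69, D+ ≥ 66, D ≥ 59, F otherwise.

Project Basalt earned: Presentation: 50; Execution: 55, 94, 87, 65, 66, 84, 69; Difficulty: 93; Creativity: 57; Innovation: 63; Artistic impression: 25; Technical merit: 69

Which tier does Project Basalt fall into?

D

Execution: drop 55, 65 → average of remaining 5 = 400/5 = 80
Weighted total:
  Presentation 50 × 0.22 = 11
  Execution 80 × 0.08 = 6.4
  Difficulty 93 × 0.08 = 7.44
  Creativity 57 × 0.2 = 11.4
  Innovation 63 × 0.23 = 14.49
  Artistic impression 25 × 0.05 = 1.25
  Technical merit 69 × 0.14 = 9.66
Sum = 61.64
61.64 is ≥ 59 and < 66 → D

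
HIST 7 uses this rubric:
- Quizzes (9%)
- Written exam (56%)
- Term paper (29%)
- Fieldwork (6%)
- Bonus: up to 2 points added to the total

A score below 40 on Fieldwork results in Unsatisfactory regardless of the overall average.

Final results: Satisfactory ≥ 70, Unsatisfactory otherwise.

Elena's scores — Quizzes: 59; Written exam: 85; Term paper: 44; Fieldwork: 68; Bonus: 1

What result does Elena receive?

Satisfactory

Fieldwork score 68 ≥ 40: minimum met.
Weighted total:
  Quizzes 59 × 0.09 = 5.31
  Written exam 85 × 0.56 = 47.6
  Term paper 44 × 0.29 = 12.76
  Fieldwork 68 × 0.06 = 4.08
Sum = 69.75
Bonus: 69.75 + 1 = 70.75
70.75 ≥ 70 → Satisfactory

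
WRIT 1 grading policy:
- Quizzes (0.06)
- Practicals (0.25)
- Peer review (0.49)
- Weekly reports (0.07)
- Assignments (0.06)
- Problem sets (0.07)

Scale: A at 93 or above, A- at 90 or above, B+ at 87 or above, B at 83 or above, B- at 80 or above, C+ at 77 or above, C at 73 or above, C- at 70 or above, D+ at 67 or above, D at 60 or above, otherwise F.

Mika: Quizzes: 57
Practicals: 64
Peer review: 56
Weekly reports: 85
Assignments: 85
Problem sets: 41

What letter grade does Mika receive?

Weighted total:
  Quizzes 57 × 0.06 = 3.42
  Practicals 64 × 0.25 = 16
  Peer review 56 × 0.49 = 27.44
  Weekly reports 85 × 0.07 = 5.95
  Assignments 85 × 0.06 = 5.1
  Problem sets 41 × 0.07 = 2.87
Sum = 60.78
60.78 is ≥ 60 and < 67 → D

D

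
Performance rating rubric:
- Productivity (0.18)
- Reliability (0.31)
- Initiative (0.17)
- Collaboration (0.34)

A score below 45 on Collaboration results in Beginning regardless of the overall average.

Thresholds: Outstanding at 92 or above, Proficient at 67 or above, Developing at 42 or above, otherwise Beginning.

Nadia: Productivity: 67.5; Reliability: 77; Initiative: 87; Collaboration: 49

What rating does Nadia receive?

Proficient

Collaboration score 49 ≥ 45: minimum met.
Weighted total:
  Productivity 67.5 × 0.18 = 12.15
  Reliability 77 × 0.31 = 23.87
  Initiative 87 × 0.17 = 14.79
  Collaboration 49 × 0.34 = 16.66
Sum = 67.47
67.47 is ≥ 67 and < 92 → Proficient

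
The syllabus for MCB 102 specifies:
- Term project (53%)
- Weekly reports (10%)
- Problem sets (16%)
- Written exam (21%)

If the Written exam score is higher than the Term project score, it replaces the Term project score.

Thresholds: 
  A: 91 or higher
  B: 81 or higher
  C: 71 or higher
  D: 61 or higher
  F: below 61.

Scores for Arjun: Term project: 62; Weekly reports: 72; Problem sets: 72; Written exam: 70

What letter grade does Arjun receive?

D

Written exam (70) > Term project (62), so Term project counts as 70.
Weighted total:
  Term project 70 × 0.53 = 37.1
  Weekly reports 72 × 0.1 = 7.2
  Problem sets 72 × 0.16 = 11.52
  Written exam 70 × 0.21 = 14.7
Sum = 70.52
70.52 is ≥ 61 and < 71 → D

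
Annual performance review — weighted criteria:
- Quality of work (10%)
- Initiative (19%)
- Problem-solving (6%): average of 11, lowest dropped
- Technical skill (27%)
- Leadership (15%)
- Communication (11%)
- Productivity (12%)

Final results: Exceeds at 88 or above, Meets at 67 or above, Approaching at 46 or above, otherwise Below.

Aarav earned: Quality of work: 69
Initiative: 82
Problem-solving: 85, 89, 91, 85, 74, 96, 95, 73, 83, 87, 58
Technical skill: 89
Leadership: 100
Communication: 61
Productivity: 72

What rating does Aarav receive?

Meets

Problem-solving: drop 58 → average of remaining 10 = 858/10 = 85.8
Weighted total:
  Quality of work 69 × 0.1 = 6.9
  Initiative 82 × 0.19 = 15.58
  Problem-solving 85.8 × 0.06 = 5.148
  Technical skill 89 × 0.27 = 24.03
  Leadership 100 × 0.15 = 15
  Communication 61 × 0.11 = 6.71
  Productivity 72 × 0.12 = 8.64
Sum = 82.008
82.008 is ≥ 67 and < 88 → Meets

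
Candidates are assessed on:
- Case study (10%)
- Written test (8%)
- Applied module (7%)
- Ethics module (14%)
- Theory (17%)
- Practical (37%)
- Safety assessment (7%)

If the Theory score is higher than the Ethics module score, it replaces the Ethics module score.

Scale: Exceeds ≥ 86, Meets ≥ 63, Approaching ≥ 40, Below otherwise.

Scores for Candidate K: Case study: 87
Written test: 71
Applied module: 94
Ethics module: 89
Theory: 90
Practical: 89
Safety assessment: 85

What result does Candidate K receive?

Exceeds

Theory (90) > Ethics module (89), so Ethics module counts as 90.
Weighted total:
  Case study 87 × 0.1 = 8.7
  Written test 71 × 0.08 = 5.68
  Applied module 94 × 0.07 = 6.58
  Ethics module 90 × 0.14 = 12.6
  Theory 90 × 0.17 = 15.3
  Practical 89 × 0.37 = 32.93
  Safety assessment 85 × 0.07 = 5.95
Sum = 87.74
87.74 ≥ 86 → Exceeds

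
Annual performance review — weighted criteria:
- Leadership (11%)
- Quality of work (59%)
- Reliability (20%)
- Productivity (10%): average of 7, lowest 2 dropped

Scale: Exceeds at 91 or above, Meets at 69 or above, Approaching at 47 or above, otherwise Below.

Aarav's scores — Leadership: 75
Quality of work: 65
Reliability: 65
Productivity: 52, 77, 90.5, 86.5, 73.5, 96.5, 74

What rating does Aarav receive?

Productivity: drop 52, 73.5 → average of remaining 5 = 424.5/5 = 84.9
Weighted total:
  Leadership 75 × 0.11 = 8.25
  Quality of work 65 × 0.59 = 38.35
  Reliability 65 × 0.2 = 13
  Productivity 84.9 × 0.1 = 8.49
Sum = 68.09
68.09 is ≥ 47 and < 69 → Approaching

Approaching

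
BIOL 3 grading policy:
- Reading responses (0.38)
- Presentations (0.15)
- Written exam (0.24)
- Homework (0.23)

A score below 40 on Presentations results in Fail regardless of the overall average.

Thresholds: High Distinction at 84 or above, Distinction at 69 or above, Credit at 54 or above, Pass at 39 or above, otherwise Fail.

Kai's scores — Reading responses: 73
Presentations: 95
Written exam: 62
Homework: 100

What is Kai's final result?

Distinction

Presentations score 95 ≥ 40: minimum met.
Weighted total:
  Reading responses 73 × 0.38 = 27.74
  Presentations 95 × 0.15 = 14.25
  Written exam 62 × 0.24 = 14.88
  Homework 100 × 0.23 = 23
Sum = 79.87
79.87 is ≥ 69 and < 84 → Distinction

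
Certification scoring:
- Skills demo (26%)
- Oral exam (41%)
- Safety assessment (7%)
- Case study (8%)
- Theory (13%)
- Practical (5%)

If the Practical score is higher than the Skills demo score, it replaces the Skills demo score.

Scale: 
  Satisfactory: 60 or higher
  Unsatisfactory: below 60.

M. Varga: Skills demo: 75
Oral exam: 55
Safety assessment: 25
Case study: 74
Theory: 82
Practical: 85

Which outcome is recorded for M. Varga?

Satisfactory

Practical (85) > Skills demo (75), so Skills demo counts as 85.
Weighted total:
  Skills demo 85 × 0.26 = 22.1
  Oral exam 55 × 0.41 = 22.55
  Safety assessment 25 × 0.07 = 1.75
  Case study 74 × 0.08 = 5.92
  Theory 82 × 0.13 = 10.66
  Practical 85 × 0.05 = 4.25
Sum = 67.23
67.23 ≥ 60 → Satisfactory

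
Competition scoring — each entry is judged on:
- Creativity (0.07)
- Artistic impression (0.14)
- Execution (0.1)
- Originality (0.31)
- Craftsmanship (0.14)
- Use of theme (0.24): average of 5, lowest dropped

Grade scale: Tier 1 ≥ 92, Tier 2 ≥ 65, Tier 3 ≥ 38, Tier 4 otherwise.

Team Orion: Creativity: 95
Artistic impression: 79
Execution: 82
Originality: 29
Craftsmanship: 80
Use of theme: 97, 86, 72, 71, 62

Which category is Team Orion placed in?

Tier 2

Use of theme: drop 62 → average of remaining 4 = 326/4 = 81.5
Weighted total:
  Creativity 95 × 0.07 = 6.65
  Artistic impression 79 × 0.14 = 11.06
  Execution 82 × 0.1 = 8.2
  Originality 29 × 0.31 = 8.99
  Craftsmanship 80 × 0.14 = 11.2
  Use of theme 81.5 × 0.24 = 19.56
Sum = 65.66
65.66 is ≥ 65 and < 92 → Tier 2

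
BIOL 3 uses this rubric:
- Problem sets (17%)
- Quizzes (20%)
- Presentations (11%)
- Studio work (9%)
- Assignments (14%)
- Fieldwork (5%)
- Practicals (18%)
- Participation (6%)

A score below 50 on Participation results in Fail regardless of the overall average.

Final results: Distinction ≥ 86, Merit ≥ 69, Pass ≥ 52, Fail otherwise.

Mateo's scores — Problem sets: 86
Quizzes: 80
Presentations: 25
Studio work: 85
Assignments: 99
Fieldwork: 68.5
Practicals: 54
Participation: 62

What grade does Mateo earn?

Participation score 62 ≥ 50: minimum met.
Weighted total:
  Problem sets 86 × 0.17 = 14.62
  Quizzes 80 × 0.2 = 16
  Presentations 25 × 0.11 = 2.75
  Studio work 85 × 0.09 = 7.65
  Assignments 99 × 0.14 = 13.86
  Fieldwork 68.5 × 0.05 = 3.425
  Practicals 54 × 0.18 = 9.72
  Participation 62 × 0.06 = 3.72
Sum = 71.745
71.745 is ≥ 69 and < 86 → Merit

Merit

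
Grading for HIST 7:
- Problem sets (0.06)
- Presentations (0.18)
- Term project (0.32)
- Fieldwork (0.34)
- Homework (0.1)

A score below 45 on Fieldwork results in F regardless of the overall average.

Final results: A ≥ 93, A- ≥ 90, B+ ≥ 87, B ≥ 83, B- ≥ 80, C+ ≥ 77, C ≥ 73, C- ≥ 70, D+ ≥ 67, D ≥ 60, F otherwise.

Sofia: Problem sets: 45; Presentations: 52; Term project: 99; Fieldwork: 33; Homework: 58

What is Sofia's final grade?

F

Fieldwork score 33 < 45: minimum not met.
Weighted total:
  Problem sets 45 × 0.06 = 2.7
  Presentations 52 × 0.18 = 9.36
  Term project 99 × 0.32 = 31.68
  Fieldwork 33 × 0.34 = 11.22
  Homework 58 × 0.1 = 5.8
Sum = 60.76
Because the Fieldwork minimum was not met, the result is F.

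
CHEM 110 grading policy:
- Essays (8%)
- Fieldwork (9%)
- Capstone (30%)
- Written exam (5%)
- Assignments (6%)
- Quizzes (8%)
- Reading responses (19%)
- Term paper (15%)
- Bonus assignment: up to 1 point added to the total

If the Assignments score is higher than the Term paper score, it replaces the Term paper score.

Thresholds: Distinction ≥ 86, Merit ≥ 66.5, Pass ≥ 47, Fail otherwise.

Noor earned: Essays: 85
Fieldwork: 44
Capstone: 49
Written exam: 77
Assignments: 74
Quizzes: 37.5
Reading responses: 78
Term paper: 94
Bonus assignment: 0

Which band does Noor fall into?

Pass

Assignments (74) ≤ Term paper (94), so Term paper stays at 94.
Weighted total:
  Essays 85 × 0.08 = 6.8
  Fieldwork 44 × 0.09 = 3.96
  Capstone 49 × 0.3 = 14.7
  Written exam 77 × 0.05 = 3.85
  Assignments 74 × 0.06 = 4.44
  Quizzes 37.5 × 0.08 = 3
  Reading responses 78 × 0.19 = 14.82
  Term paper 94 × 0.15 = 14.1
Sum = 65.67
Bonus assignment: 65.67 + 0 = 65.67
65.67 is ≥ 47 and < 66.5 → Pass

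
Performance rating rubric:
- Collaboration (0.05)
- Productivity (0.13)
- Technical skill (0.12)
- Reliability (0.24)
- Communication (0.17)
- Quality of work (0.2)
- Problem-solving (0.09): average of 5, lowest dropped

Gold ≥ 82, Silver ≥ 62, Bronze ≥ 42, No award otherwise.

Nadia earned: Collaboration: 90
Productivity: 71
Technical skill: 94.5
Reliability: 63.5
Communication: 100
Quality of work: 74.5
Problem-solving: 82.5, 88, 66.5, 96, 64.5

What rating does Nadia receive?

Problem-solving: drop 64.5 → average of remaining 4 = 333/4 = 83.25
Weighted total:
  Collaboration 90 × 0.05 = 4.5
  Productivity 71 × 0.13 = 9.23
  Technical skill 94.5 × 0.12 = 11.34
  Reliability 63.5 × 0.24 = 15.24
  Communication 100 × 0.17 = 17
  Quality of work 74.5 × 0.2 = 14.9
  Problem-solving 83.25 × 0.09 = 7.4925
Sum = 79.7025
79.7025 is ≥ 62 and < 82 → Silver

Silver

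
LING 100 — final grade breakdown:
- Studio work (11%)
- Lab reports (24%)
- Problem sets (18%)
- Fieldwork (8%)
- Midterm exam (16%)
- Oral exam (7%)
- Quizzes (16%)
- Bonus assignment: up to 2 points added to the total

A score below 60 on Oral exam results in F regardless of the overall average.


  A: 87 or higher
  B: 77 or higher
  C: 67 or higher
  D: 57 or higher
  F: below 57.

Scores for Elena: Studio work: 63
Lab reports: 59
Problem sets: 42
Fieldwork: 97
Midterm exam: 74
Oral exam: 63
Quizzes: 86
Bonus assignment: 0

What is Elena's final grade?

Oral exam score 63 ≥ 60: minimum met.
Weighted total:
  Studio work 63 × 0.11 = 6.93
  Lab reports 59 × 0.24 = 14.16
  Problem sets 42 × 0.18 = 7.56
  Fieldwork 97 × 0.08 = 7.76
  Midterm exam 74 × 0.16 = 11.84
  Oral exam 63 × 0.07 = 4.41
  Quizzes 86 × 0.16 = 13.76
Sum = 66.42
Bonus assignment: 66.42 + 0 = 66.42
66.42 is ≥ 57 and < 67 → D

D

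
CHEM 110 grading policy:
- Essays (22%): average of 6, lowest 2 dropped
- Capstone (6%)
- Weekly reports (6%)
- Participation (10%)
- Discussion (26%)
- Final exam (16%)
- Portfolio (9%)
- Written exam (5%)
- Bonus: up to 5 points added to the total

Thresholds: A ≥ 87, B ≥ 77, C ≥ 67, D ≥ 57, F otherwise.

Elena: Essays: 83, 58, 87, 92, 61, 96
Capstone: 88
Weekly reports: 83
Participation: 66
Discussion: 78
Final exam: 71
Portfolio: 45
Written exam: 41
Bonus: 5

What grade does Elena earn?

Essays: drop 58, 61 → average of remaining 4 = 358/4 = 89.5
Weighted total:
  Essays 89.5 × 0.22 = 19.69
  Capstone 88 × 0.06 = 5.28
  Weekly reports 83 × 0.06 = 4.98
  Participation 66 × 0.1 = 6.6
  Discussion 78 × 0.26 = 20.28
  Final exam 71 × 0.16 = 11.36
  Portfolio 45 × 0.09 = 4.05
  Written exam 41 × 0.05 = 2.05
Sum = 74.29
Bonus: 74.29 + 5 = 79.29
79.29 is ≥ 77 and < 87 → B

B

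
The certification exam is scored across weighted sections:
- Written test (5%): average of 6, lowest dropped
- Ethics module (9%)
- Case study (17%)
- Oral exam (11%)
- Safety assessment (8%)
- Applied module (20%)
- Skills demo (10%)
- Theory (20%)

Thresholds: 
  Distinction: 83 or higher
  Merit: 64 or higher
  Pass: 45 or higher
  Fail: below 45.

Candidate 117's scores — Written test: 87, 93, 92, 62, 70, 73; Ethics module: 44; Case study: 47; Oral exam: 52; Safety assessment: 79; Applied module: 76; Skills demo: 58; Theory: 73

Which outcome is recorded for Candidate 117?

Written test: drop 62 → average of remaining 5 = 415/5 = 83
Weighted total:
  Written test 83 × 0.05 = 4.15
  Ethics module 44 × 0.09 = 3.96
  Case study 47 × 0.17 = 7.99
  Oral exam 52 × 0.11 = 5.72
  Safety assessment 79 × 0.08 = 6.32
  Applied module 76 × 0.2 = 15.2
  Skills demo 58 × 0.1 = 5.8
  Theory 73 × 0.2 = 14.6
Sum = 63.74
63.74 is ≥ 45 and < 64 → Pass

Pass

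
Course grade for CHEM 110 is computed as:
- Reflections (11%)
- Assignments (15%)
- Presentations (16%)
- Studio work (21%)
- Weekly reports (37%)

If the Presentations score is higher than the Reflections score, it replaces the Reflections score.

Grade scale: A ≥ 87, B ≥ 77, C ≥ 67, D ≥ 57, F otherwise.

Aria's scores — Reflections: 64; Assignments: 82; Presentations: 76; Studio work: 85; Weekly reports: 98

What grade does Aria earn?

B

Presentations (76) > Reflections (64), so Reflections counts as 76.
Weighted total:
  Reflections 76 × 0.11 = 8.36
  Assignments 82 × 0.15 = 12.3
  Presentations 76 × 0.16 = 12.16
  Studio work 85 × 0.21 = 17.85
  Weekly reports 98 × 0.37 = 36.26
Sum = 86.93
86.93 is ≥ 77 and < 87 → B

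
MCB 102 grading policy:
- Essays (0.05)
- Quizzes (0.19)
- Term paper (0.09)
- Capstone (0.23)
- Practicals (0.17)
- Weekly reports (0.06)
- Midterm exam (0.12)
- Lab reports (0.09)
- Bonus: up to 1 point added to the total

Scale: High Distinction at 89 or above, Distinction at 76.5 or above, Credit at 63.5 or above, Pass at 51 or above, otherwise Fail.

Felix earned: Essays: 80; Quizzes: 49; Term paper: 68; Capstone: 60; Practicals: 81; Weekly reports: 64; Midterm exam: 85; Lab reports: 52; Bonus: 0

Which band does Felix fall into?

Weighted total:
  Essays 80 × 0.05 = 4
  Quizzes 49 × 0.19 = 9.31
  Term paper 68 × 0.09 = 6.12
  Capstone 60 × 0.23 = 13.8
  Practicals 81 × 0.17 = 13.77
  Weekly reports 64 × 0.06 = 3.84
  Midterm exam 85 × 0.12 = 10.2
  Lab reports 52 × 0.09 = 4.68
Sum = 65.72
Bonus: 65.72 + 0 = 65.72
65.72 is ≥ 63.5 and < 76.5 → Credit

Credit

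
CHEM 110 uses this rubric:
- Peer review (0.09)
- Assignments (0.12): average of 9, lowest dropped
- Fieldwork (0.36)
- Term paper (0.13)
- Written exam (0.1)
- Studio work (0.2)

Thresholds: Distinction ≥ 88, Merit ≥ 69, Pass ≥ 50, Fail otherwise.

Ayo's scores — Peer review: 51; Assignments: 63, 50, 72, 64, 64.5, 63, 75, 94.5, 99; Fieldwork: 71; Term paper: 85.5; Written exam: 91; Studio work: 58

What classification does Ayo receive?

Merit

Assignments: drop 50 → average of remaining 8 = 595/8 = 74.375
Weighted total:
  Peer review 51 × 0.09 = 4.59
  Assignments 74.375 × 0.12 = 8.925
  Fieldwork 71 × 0.36 = 25.56
  Term paper 85.5 × 0.13 = 11.115
  Written exam 91 × 0.1 = 9.1
  Studio work 58 × 0.2 = 11.6
Sum = 70.89
70.89 is ≥ 69 and < 88 → Merit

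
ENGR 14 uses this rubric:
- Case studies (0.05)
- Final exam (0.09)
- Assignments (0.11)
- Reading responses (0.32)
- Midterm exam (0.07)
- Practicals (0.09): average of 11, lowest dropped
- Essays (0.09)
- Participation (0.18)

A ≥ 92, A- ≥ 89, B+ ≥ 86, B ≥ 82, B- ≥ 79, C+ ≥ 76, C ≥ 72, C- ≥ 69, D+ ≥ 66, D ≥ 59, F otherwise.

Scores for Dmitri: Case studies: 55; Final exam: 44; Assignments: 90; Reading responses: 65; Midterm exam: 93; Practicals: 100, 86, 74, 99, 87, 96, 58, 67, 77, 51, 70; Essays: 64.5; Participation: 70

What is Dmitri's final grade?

Practicals: drop 51 → average of remaining 10 = 814/10 = 81.4
Weighted total:
  Case studies 55 × 0.05 = 2.75
  Final exam 44 × 0.09 = 3.96
  Assignments 90 × 0.11 = 9.9
  Reading responses 65 × 0.32 = 20.8
  Midterm exam 93 × 0.07 = 6.51
  Practicals 81.4 × 0.09 = 7.326
  Essays 64.5 × 0.09 = 5.805
  Participation 70 × 0.18 = 12.6
Sum = 69.651
69.651 is ≥ 69 and < 72 → C-

C-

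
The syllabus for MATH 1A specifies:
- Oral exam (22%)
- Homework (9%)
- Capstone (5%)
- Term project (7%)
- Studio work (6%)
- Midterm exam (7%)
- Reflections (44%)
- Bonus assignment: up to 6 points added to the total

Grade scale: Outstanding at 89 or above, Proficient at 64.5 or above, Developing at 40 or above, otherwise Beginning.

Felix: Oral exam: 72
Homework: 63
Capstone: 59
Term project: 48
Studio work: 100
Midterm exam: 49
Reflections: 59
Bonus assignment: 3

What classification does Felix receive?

Proficient

Weighted total:
  Oral exam 72 × 0.22 = 15.84
  Homework 63 × 0.09 = 5.67
  Capstone 59 × 0.05 = 2.95
  Term project 48 × 0.07 = 3.36
  Studio work 100 × 0.06 = 6
  Midterm exam 49 × 0.07 = 3.43
  Reflections 59 × 0.44 = 25.96
Sum = 63.21
Bonus assignment: 63.21 + 3 = 66.21
66.21 is ≥ 64.5 and < 89 → Proficient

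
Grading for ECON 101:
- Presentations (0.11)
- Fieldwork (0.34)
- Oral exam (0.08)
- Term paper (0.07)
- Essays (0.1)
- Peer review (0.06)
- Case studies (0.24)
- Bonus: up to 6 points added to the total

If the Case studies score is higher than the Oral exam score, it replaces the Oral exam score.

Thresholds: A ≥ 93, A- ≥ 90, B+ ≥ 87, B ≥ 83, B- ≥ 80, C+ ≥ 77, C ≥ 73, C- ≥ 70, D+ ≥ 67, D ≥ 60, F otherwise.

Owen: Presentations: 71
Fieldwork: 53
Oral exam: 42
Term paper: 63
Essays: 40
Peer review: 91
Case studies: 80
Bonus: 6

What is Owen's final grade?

C-

Case studies (80) > Oral exam (42), so Oral exam counts as 80.
Weighted total:
  Presentations 71 × 0.11 = 7.81
  Fieldwork 53 × 0.34 = 18.02
  Oral exam 80 × 0.08 = 6.4
  Term paper 63 × 0.07 = 4.41
  Essays 40 × 0.1 = 4
  Peer review 91 × 0.06 = 5.46
  Case studies 80 × 0.24 = 19.2
Sum = 65.3
Bonus: 65.3 + 6 = 71.3
71.3 is ≥ 70 and < 73 → C-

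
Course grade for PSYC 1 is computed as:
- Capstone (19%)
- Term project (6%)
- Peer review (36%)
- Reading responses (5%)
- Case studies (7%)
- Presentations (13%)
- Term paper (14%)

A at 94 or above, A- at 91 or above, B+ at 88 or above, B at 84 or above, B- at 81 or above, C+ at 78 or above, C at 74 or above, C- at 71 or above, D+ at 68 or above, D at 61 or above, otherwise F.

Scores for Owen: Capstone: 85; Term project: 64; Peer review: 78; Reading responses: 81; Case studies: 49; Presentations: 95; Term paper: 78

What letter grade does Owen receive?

C+

Weighted total:
  Capstone 85 × 0.19 = 16.15
  Term project 64 × 0.06 = 3.84
  Peer review 78 × 0.36 = 28.08
  Reading responses 81 × 0.05 = 4.05
  Case studies 49 × 0.07 = 3.43
  Presentations 95 × 0.13 = 12.35
  Term paper 78 × 0.14 = 10.92
Sum = 78.82
78.82 is ≥ 78 and < 81 → C+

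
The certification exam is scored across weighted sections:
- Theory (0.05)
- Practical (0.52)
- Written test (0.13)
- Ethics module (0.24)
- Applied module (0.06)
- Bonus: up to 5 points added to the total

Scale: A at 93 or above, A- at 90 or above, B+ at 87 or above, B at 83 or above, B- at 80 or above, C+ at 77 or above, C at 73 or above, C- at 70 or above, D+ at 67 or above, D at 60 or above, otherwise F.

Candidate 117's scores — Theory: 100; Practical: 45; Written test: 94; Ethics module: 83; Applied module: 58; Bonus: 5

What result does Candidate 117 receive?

D+

Weighted total:
  Theory 100 × 0.05 = 5
  Practical 45 × 0.52 = 23.4
  Written test 94 × 0.13 = 12.22
  Ethics module 83 × 0.24 = 19.92
  Applied module 58 × 0.06 = 3.48
Sum = 64.02
Bonus: 64.02 + 5 = 69.02
69.02 is ≥ 67 and < 70 → D+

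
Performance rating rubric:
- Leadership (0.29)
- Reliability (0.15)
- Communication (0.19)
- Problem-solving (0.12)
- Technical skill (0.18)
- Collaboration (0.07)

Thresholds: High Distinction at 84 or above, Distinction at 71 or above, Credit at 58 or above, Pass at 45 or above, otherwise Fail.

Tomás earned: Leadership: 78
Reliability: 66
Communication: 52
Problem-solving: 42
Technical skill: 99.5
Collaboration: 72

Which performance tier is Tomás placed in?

Credit

Weighted total:
  Leadership 78 × 0.29 = 22.62
  Reliability 66 × 0.15 = 9.9
  Communication 52 × 0.19 = 9.88
  Problem-solving 42 × 0.12 = 5.04
  Technical skill 99.5 × 0.18 = 17.91
  Collaboration 72 × 0.07 = 5.04
Sum = 70.39
70.39 is ≥ 58 and < 71 → Credit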